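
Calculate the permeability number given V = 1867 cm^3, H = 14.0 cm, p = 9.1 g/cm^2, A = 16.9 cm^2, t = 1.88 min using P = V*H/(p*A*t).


Formula: Permeability Number P = (V * H) / (p * A * t)
Numerator: V * H = 1867 * 14.0 = 26138.0
Denominator: p * A * t = 9.1 * 16.9 * 1.88 = 289.1252
P = 26138.0 / 289.1252 = 90.4037

Answer: 90.4037


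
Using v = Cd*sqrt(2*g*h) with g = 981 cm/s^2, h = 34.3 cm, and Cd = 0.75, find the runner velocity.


Formula: v = Cd * sqrt(2 * g * h)  (Torricelli with discharge coefficient)
2*g*h = 2 * 981 * 34.3 = 67296.6 cm^2/s^2
sqrt(67296.6) = 259.41588 cm/s
v = 0.75 * 259.41588 = 194.5619 cm/s


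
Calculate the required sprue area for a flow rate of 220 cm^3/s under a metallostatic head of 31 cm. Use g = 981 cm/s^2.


Formula: v = sqrt(2*g*h), A = Q/v
Velocity: v = sqrt(2 * 981 * 31) = sqrt(60822) = 246.6212 cm/s
Sprue area: A = Q / v = 220 / 246.6212 = 0.8921 cm^2

Answer: 0.8921 cm^2


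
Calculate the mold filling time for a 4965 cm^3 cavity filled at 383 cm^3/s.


Formula: t_fill = V_mold / Q_flow
t = 4965 cm^3 / 383 cm^3/s = 12.9634 s

12.9634 s


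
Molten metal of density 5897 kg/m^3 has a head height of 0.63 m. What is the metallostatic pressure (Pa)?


Formula: P = rho * g * h
rho * g = 5897 * 9.81 = 57849.57 N/m^3
P = 57849.57 * 0.63 = 36445.2291 Pa

Answer: 36445.2291 Pa


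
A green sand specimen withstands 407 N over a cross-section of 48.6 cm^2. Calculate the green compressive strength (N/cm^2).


Formula: Compressive Strength = Force / Area
Strength = 407 N / 48.6 cm^2 = 8.3745 N/cm^2

Final answer: 8.3745 N/cm^2


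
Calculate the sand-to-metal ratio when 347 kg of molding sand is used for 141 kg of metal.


Formula: Sand-to-Metal Ratio = W_sand / W_metal
Ratio = 347 kg / 141 kg = 2.4610

Final answer: 2.4610


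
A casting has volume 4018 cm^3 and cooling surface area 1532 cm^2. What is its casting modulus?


Formula: Casting Modulus M = V / A
M = 4018 cm^3 / 1532 cm^2 = 2.6227 cm


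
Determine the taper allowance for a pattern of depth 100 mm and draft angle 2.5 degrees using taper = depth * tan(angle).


Formula: taper = depth * tan(draft_angle)
tan(2.5 deg) = 0.0436609
taper = 100 mm * 0.0436609 = 4.3661 mm


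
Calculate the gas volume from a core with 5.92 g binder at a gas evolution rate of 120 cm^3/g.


Formula: V_gas = W_binder * gas_evolution_rate
V = 5.92 g * 120 cm^3/g = 710.4000 cm^3

Answer: 710.4000 cm^3


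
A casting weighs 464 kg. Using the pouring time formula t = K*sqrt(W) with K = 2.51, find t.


Formula: t = K * sqrt(W)
sqrt(W) = sqrt(464) = 21.54066
t = 2.51 * 21.54066 = 54.0671 s

Answer: 54.0671 s


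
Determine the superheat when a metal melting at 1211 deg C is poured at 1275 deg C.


Formula: Superheat = T_pour - T_melt
Superheat = 1275 - 1211 = 64 deg C

64 deg C


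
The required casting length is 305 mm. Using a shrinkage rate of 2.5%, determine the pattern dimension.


Formula: L_pattern = L_casting * (1 + shrinkage_rate/100)
Shrinkage factor = 1 + 2.5/100 = 1.025
L_pattern = 305 mm * 1.025 = 312.6250 mm

312.6250 mm


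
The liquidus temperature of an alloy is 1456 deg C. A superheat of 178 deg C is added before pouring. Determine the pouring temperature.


Formula: T_pour = T_melt + Superheat
T_pour = 1456 + 178 = 1634 deg C


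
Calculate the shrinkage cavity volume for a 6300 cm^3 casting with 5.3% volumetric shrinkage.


Formula: V_shrink = V_casting * shrinkage_pct / 100
V_shrink = 6300 cm^3 * 5.3 / 100 = 333.9000 cm^3


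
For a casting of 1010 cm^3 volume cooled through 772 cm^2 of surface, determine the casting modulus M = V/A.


Formula: Casting Modulus M = V / A
M = 1010 cm^3 / 772 cm^2 = 1.3083 cm

1.3083 cm


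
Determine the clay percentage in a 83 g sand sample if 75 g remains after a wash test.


Formula: Clay% = (W_total - W_washed) / W_total * 100
Clay mass = 83 - 75 = 8 g
Clay% = 8 / 83 * 100 = 9.6386%

Final answer: 9.6386%


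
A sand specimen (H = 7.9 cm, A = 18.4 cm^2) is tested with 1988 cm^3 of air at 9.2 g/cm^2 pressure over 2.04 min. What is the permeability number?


Formula: Permeability Number P = (V * H) / (p * A * t)
Numerator: V * H = 1988 * 7.9 = 15705.2
Denominator: p * A * t = 9.2 * 18.4 * 2.04 = 345.3312
P = 15705.2 / 345.3312 = 45.4787

45.4787


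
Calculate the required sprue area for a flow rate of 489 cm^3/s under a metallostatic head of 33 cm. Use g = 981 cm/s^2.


Formula: v = sqrt(2*g*h), A = Q/v
Velocity: v = sqrt(2 * 981 * 33) = sqrt(64746) = 254.4524 cm/s
Sprue area: A = Q / v = 489 / 254.4524 = 1.9218 cm^2


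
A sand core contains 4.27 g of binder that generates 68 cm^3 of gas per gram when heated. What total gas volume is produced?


Formula: V_gas = W_binder * gas_evolution_rate
V = 4.27 g * 68 cm^3/g = 290.3600 cm^3

290.3600 cm^3


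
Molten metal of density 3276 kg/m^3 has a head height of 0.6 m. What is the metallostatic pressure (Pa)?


Formula: P = rho * g * h
rho * g = 3276 * 9.81 = 32137.56 N/m^3
P = 32137.56 * 0.6 = 19282.5360 Pa

Answer: 19282.5360 Pa


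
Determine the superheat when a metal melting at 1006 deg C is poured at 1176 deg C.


Formula: Superheat = T_pour - T_melt
Superheat = 1176 - 1006 = 170 deg C

Final answer: 170 deg C


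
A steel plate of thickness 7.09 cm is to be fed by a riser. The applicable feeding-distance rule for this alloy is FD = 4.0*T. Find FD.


Formula: FD = 4.0 * T  (riser feeding-distance rule)
FD = 4.0 * 7.09 cm = 28.3600 cm


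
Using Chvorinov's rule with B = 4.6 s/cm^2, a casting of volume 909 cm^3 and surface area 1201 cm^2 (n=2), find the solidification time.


Formula: t_s = B * (V/A)^n  (Chvorinov's rule, n=2)
Modulus M = V/A = 909/1201 = 0.756869 cm
M^2 = 0.756869^2 = 0.572851 cm^2
t_s = 4.6 * 0.572851 = 2.6351 s

Answer: 2.6351 s


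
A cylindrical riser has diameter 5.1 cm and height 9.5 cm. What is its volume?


Formula: V = pi * (D/2)^2 * H  (cylinder volume)
Radius = D/2 = 5.1/2 = 2.55 cm
V = pi * 2.55^2 * 9.5 = 194.0680 cm^3

194.0680 cm^3


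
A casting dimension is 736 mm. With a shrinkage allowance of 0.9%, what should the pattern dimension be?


Formula: L_pattern = L_casting * (1 + shrinkage_rate/100)
Shrinkage factor = 1 + 0.9/100 = 1.009
L_pattern = 736 mm * 1.009 = 742.6240 mm

Answer: 742.6240 mm


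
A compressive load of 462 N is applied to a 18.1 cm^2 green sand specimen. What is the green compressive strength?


Formula: Compressive Strength = Force / Area
Strength = 462 N / 18.1 cm^2 = 25.5249 N/cm^2


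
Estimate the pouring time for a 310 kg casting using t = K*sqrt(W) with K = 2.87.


Formula: t = K * sqrt(W)
sqrt(W) = sqrt(310) = 17.60682
t = 2.87 * 17.60682 = 50.5316 s

50.5316 s


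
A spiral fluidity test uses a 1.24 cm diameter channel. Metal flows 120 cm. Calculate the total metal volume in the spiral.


Formula: V = pi * (d/2)^2 * L  (cylinder volume)
Radius = 1.24/2 = 0.62 cm
V = pi * 0.62^2 * 120 = 144.9154 cm^3


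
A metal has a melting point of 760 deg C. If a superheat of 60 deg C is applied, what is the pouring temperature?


Formula: T_pour = T_melt + Superheat
T_pour = 760 + 60 = 820 deg C


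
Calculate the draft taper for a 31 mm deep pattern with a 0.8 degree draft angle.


Formula: taper = depth * tan(draft_angle)
tan(0.8 deg) = 0.0139635
taper = 31 mm * 0.0139635 = 0.4329 mm

0.4329 mm


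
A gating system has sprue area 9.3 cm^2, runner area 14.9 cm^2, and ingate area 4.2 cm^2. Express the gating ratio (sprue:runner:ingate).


Sprue:Runner:Ingate = 1 : 14.9/9.3 : 4.2/9.3 = 1:1.60:0.45

1:1.60:0.45


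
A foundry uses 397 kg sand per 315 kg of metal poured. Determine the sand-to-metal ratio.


Formula: Sand-to-Metal Ratio = W_sand / W_metal
Ratio = 397 kg / 315 kg = 1.2603

Answer: 1.2603


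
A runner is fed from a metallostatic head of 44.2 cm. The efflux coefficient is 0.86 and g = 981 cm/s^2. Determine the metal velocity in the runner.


Formula: v = Cd * sqrt(2 * g * h)  (Torricelli with discharge coefficient)
2*g*h = 2 * 981 * 44.2 = 86720.4 cm^2/s^2
sqrt(86720.4) = 294.48328 cm/s
v = 0.86 * 294.48328 = 253.2556 cm/s

253.2556 cm/s


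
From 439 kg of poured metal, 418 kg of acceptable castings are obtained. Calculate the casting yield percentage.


Formula: Casting Yield = (W_good / W_total) * 100
Yield = (418 kg / 439 kg) * 100 = 95.2164%


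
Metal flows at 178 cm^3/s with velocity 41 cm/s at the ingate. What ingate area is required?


Formula: A_ingate = Q / v  (continuity equation)
A = 178 cm^3/s / 41 cm/s = 4.3415 cm^2


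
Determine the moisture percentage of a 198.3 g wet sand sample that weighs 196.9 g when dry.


Formula: MC = (W_wet - W_dry) / W_wet * 100
Water mass = 198.3 - 196.9 = 1.4 g
MC = 1.4 / 198.3 * 100 = 0.7060%

0.7060%


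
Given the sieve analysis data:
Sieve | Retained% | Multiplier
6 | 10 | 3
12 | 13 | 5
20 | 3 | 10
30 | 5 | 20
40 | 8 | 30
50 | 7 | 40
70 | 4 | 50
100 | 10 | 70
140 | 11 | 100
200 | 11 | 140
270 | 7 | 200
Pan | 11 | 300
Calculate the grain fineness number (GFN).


Formula: GFN = sum(pct * multiplier) / sum(pct)
sum(pct * multiplier) = 8985
sum(pct) = 100
GFN = 8985 / 100 = 89.85

89.85


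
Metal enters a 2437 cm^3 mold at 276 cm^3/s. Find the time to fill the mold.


Formula: t_fill = V_mold / Q_flow
t = 2437 cm^3 / 276 cm^3/s = 8.8297 s

Answer: 8.8297 s


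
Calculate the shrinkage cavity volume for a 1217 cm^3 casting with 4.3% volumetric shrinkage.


Formula: V_shrink = V_casting * shrinkage_pct / 100
V_shrink = 1217 cm^3 * 4.3 / 100 = 52.3310 cm^3


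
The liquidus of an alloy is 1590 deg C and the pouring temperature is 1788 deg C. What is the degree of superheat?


Formula: Superheat = T_pour - T_melt
Superheat = 1788 - 1590 = 198 deg C

198 deg C


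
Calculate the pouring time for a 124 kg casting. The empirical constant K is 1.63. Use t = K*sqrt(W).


Formula: t = K * sqrt(W)
sqrt(W) = sqrt(124) = 11.13553
t = 1.63 * 11.13553 = 18.1509 s

18.1509 s


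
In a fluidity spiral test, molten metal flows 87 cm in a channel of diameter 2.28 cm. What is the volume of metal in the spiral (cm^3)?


Formula: V = pi * (d/2)^2 * L  (cylinder volume)
Radius = 2.28/2 = 1.14 cm
V = pi * 1.14^2 * 87 = 355.2048 cm^3

Answer: 355.2048 cm^3


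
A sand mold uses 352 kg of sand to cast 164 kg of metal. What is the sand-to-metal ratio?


Formula: Sand-to-Metal Ratio = W_sand / W_metal
Ratio = 352 kg / 164 kg = 2.1463

2.1463


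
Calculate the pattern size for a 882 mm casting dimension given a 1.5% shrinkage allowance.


Formula: L_pattern = L_casting * (1 + shrinkage_rate/100)
Shrinkage factor = 1 + 1.5/100 = 1.015
L_pattern = 882 mm * 1.015 = 895.2300 mm


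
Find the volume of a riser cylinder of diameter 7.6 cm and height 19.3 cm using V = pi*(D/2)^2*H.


Formula: V = pi * (D/2)^2 * H  (cylinder volume)
Radius = D/2 = 7.6/2 = 3.8 cm
V = pi * 3.8^2 * 19.3 = 875.5367 cm^3

Answer: 875.5367 cm^3


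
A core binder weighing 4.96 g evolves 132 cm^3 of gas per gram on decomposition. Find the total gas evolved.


Formula: V_gas = W_binder * gas_evolution_rate
V = 4.96 g * 132 cm^3/g = 654.7200 cm^3

Answer: 654.7200 cm^3


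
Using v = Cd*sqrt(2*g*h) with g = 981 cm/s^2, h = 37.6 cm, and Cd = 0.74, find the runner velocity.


Formula: v = Cd * sqrt(2 * g * h)  (Torricelli with discharge coefficient)
2*g*h = 2 * 981 * 37.6 = 73771.2 cm^2/s^2
sqrt(73771.2) = 271.60854 cm/s
v = 0.74 * 271.60854 = 200.9903 cm/s

200.9903 cm/s


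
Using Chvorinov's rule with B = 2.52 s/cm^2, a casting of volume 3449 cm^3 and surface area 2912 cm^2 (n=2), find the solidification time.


Formula: t_s = B * (V/A)^n  (Chvorinov's rule, n=2)
Modulus M = V/A = 3449/2912 = 1.184409 cm
M^2 = 1.184409^2 = 1.402825 cm^2
t_s = 2.52 * 1.402825 = 3.5351 s


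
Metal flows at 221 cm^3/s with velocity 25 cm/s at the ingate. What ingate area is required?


Formula: A_ingate = Q / v  (continuity equation)
A = 221 cm^3/s / 25 cm/s = 8.8400 cm^2

Answer: 8.8400 cm^2


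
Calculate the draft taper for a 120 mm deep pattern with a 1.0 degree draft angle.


Formula: taper = depth * tan(draft_angle)
tan(1.0 deg) = 0.0174551
taper = 120 mm * 0.0174551 = 2.0946 mm

2.0946 mm


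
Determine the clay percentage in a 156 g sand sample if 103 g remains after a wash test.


Formula: Clay% = (W_total - W_washed) / W_total * 100
Clay mass = 156 - 103 = 53 g
Clay% = 53 / 156 * 100 = 33.9744%


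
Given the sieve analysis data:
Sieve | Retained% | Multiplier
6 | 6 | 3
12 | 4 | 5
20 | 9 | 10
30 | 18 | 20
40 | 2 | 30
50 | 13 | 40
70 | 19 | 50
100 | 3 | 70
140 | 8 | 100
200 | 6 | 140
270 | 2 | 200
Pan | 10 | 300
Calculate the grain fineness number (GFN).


Formula: GFN = sum(pct * multiplier) / sum(pct)
sum(pct * multiplier) = 7268
sum(pct) = 100
GFN = 7268 / 100 = 72.68

72.68


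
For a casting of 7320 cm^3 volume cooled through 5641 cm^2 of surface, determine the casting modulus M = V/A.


Formula: Casting Modulus M = V / A
M = 7320 cm^3 / 5641 cm^2 = 1.2976 cm


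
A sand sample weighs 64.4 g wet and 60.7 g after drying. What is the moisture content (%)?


Formula: MC = (W_wet - W_dry) / W_wet * 100
Water mass = 64.4 - 60.7 = 3.7 g
MC = 3.7 / 64.4 * 100 = 5.7453%

5.7453%


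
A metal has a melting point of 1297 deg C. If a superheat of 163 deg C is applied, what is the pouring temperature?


Formula: T_pour = T_melt + Superheat
T_pour = 1297 + 163 = 1460 deg C


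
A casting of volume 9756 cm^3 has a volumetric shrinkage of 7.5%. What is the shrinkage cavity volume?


Formula: V_shrink = V_casting * shrinkage_pct / 100
V_shrink = 9756 cm^3 * 7.5 / 100 = 731.7000 cm^3


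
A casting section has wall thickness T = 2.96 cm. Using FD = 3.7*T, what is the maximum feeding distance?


Formula: FD = 3.7 * T  (riser feeding-distance rule)
FD = 3.7 * 2.96 cm = 10.9520 cm

Answer: 10.9520 cm


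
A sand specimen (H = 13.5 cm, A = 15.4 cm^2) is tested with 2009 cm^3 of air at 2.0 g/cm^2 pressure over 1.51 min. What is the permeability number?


Formula: Permeability Number P = (V * H) / (p * A * t)
Numerator: V * H = 2009 * 13.5 = 27121.5
Denominator: p * A * t = 2.0 * 15.4 * 1.51 = 46.508
P = 27121.5 / 46.508 = 583.1577


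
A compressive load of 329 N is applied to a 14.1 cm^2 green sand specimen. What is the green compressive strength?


Formula: Compressive Strength = Force / Area
Strength = 329 N / 14.1 cm^2 = 23.3333 N/cm^2

23.3333 N/cm^2


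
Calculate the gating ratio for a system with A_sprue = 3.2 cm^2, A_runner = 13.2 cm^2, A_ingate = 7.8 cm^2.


Sprue:Runner:Ingate = 1 : 13.2/3.2 : 7.8/3.2 = 1:4.13:2.44

1:4.13:2.44


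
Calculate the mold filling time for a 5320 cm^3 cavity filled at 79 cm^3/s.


Formula: t_fill = V_mold / Q_flow
t = 5320 cm^3 / 79 cm^3/s = 67.3418 s

67.3418 s


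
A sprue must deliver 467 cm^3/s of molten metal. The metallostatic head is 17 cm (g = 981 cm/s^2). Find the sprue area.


Formula: v = sqrt(2*g*h), A = Q/v
Velocity: v = sqrt(2 * 981 * 17) = sqrt(33354) = 182.6308 cm/s
Sprue area: A = Q / v = 467 / 182.6308 = 2.5571 cm^2

Answer: 2.5571 cm^2


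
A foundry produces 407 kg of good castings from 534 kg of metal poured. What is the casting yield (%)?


Formula: Casting Yield = (W_good / W_total) * 100
Yield = (407 kg / 534 kg) * 100 = 76.2172%

Final answer: 76.2172%


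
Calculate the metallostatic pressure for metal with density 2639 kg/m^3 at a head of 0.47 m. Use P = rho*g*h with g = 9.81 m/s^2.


Formula: P = rho * g * h
rho * g = 2639 * 9.81 = 25888.59 N/m^3
P = 25888.59 * 0.47 = 12167.6373 Pa

12167.6373 Pa


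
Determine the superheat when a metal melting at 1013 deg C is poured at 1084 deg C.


Formula: Superheat = T_pour - T_melt
Superheat = 1084 - 1013 = 71 deg C


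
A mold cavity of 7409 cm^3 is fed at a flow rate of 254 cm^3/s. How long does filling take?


Formula: t_fill = V_mold / Q_flow
t = 7409 cm^3 / 254 cm^3/s = 29.1693 s

Final answer: 29.1693 s


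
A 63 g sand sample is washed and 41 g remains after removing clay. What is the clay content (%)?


Formula: Clay% = (W_total - W_washed) / W_total * 100
Clay mass = 63 - 41 = 22 g
Clay% = 22 / 63 * 100 = 34.9206%

34.9206%


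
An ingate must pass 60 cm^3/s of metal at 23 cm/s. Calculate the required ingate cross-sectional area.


Formula: A_ingate = Q / v  (continuity equation)
A = 60 cm^3/s / 23 cm/s = 2.6087 cm^2


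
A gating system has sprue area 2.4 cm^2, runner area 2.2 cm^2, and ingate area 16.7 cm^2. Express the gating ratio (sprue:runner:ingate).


Sprue:Runner:Ingate = 1 : 2.2/2.4 : 16.7/2.4 = 1:0.92:6.96

1:0.92:6.96


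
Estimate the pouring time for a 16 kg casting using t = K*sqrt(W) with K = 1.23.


Formula: t = K * sqrt(W)
sqrt(W) = sqrt(16) = 4.00000
t = 1.23 * 4.00000 = 4.9200 s

Final answer: 4.9200 s


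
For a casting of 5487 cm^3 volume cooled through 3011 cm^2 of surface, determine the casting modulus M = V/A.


Formula: Casting Modulus M = V / A
M = 5487 cm^3 / 3011 cm^2 = 1.8223 cm


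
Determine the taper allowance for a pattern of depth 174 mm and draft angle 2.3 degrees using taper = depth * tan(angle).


Formula: taper = depth * tan(draft_angle)
tan(2.3 deg) = 0.0401641
taper = 174 mm * 0.0401641 = 6.9886 mm

Answer: 6.9886 mm


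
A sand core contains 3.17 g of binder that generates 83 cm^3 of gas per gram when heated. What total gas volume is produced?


Formula: V_gas = W_binder * gas_evolution_rate
V = 3.17 g * 83 cm^3/g = 263.1100 cm^3


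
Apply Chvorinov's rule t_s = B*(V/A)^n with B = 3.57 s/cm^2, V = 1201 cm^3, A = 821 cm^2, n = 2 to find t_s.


Formula: t_s = B * (V/A)^n  (Chvorinov's rule, n=2)
Modulus M = V/A = 1201/821 = 1.462850 cm
M^2 = 1.462850^2 = 2.139930 cm^2
t_s = 3.57 * 2.139930 = 7.6396 s


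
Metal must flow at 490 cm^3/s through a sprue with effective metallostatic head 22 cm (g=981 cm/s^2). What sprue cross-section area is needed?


Formula: v = sqrt(2*g*h), A = Q/v
Velocity: v = sqrt(2 * 981 * 22) = sqrt(43164) = 207.7595 cm/s
Sprue area: A = Q / v = 490 / 207.7595 = 2.3585 cm^2

Final answer: 2.3585 cm^2


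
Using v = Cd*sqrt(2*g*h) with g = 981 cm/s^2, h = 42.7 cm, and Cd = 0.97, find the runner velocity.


Formula: v = Cd * sqrt(2 * g * h)  (Torricelli with discharge coefficient)
2*g*h = 2 * 981 * 42.7 = 83777.4 cm^2/s^2
sqrt(83777.4) = 289.44326 cm/s
v = 0.97 * 289.44326 = 280.7600 cm/s

Answer: 280.7600 cm/s


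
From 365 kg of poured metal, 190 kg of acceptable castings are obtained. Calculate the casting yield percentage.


Formula: Casting Yield = (W_good / W_total) * 100
Yield = (190 kg / 365 kg) * 100 = 52.0548%


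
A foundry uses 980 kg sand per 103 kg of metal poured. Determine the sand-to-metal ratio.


Formula: Sand-to-Metal Ratio = W_sand / W_metal
Ratio = 980 kg / 103 kg = 9.5146

Answer: 9.5146


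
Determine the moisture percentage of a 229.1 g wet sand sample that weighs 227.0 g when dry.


Formula: MC = (W_wet - W_dry) / W_wet * 100
Water mass = 229.1 - 227.0 = 2.1 g
MC = 2.1 / 229.1 * 100 = 0.9166%

0.9166%


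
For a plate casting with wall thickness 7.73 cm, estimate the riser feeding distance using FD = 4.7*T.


Formula: FD = 4.7 * T  (riser feeding-distance rule)
FD = 4.7 * 7.73 cm = 36.3310 cm


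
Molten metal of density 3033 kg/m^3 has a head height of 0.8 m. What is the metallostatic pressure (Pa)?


Formula: P = rho * g * h
rho * g = 3033 * 9.81 = 29753.73 N/m^3
P = 29753.73 * 0.8 = 23802.9840 Pa

23802.9840 Pa


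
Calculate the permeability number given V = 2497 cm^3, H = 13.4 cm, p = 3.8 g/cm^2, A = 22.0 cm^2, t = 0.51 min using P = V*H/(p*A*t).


Formula: Permeability Number P = (V * H) / (p * A * t)
Numerator: V * H = 2497 * 13.4 = 33459.8
Denominator: p * A * t = 3.8 * 22.0 * 0.51 = 42.636
P = 33459.8 / 42.636 = 784.7781

Final answer: 784.7781


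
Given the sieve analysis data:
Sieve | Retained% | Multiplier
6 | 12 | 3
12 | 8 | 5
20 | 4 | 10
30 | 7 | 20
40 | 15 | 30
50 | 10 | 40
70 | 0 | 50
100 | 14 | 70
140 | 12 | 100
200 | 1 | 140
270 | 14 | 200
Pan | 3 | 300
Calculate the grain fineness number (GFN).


Formula: GFN = sum(pct * multiplier) / sum(pct)
sum(pct * multiplier) = 7126
sum(pct) = 100
GFN = 7126 / 100 = 71.26

Final answer: 71.26


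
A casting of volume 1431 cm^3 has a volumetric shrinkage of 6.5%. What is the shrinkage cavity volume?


Formula: V_shrink = V_casting * shrinkage_pct / 100
V_shrink = 1431 cm^3 * 6.5 / 100 = 93.0150 cm^3

93.0150 cm^3


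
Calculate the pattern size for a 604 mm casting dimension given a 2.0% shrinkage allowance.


Formula: L_pattern = L_casting * (1 + shrinkage_rate/100)
Shrinkage factor = 1 + 2.0/100 = 1.02
L_pattern = 604 mm * 1.02 = 616.0800 mm

Answer: 616.0800 mm


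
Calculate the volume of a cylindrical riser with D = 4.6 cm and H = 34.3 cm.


Formula: V = pi * (D/2)^2 * H  (cylinder volume)
Radius = D/2 = 4.6/2 = 2.3 cm
V = pi * 2.3^2 * 34.3 = 570.0326 cm^3

570.0326 cm^3


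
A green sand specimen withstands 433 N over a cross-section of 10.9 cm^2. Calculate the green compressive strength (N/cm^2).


Formula: Compressive Strength = Force / Area
Strength = 433 N / 10.9 cm^2 = 39.7248 N/cm^2

39.7248 N/cm^2


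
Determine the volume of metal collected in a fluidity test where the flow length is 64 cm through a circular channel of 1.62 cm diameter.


Formula: V = pi * (d/2)^2 * L  (cylinder volume)
Radius = 1.62/2 = 0.81 cm
V = pi * 0.81^2 * 64 = 131.9167 cm^3

131.9167 cm^3


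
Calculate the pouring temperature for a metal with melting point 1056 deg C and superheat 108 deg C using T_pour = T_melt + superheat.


Formula: T_pour = T_melt + Superheat
T_pour = 1056 + 108 = 1164 deg C

Answer: 1164 deg C


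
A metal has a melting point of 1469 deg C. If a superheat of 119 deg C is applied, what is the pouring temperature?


Formula: T_pour = T_melt + Superheat
T_pour = 1469 + 119 = 1588 deg C

1588 deg C


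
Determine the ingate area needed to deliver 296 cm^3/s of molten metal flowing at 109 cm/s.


Formula: A_ingate = Q / v  (continuity equation)
A = 296 cm^3/s / 109 cm/s = 2.7156 cm^2

2.7156 cm^2


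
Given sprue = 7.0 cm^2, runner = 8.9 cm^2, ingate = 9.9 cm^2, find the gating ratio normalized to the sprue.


Sprue:Runner:Ingate = 1 : 8.9/7.0 : 9.9/7.0 = 1:1.27:1.41


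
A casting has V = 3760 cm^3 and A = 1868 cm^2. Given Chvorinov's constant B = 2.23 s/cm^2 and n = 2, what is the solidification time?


Formula: t_s = B * (V/A)^n  (Chvorinov's rule, n=2)
Modulus M = V/A = 3760/1868 = 2.012848 cm
M^2 = 2.012848^2 = 4.051557 cm^2
t_s = 2.23 * 4.051557 = 9.0350 s

Final answer: 9.0350 s


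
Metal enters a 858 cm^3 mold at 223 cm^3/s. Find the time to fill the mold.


Formula: t_fill = V_mold / Q_flow
t = 858 cm^3 / 223 cm^3/s = 3.8475 s

Final answer: 3.8475 s


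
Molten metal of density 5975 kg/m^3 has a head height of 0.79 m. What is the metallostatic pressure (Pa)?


Formula: P = rho * g * h
rho * g = 5975 * 9.81 = 58614.75 N/m^3
P = 58614.75 * 0.79 = 46305.6525 Pa

Answer: 46305.6525 Pa


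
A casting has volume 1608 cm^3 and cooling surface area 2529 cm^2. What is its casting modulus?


Formula: Casting Modulus M = V / A
M = 1608 cm^3 / 2529 cm^2 = 0.6358 cm

Answer: 0.6358 cm


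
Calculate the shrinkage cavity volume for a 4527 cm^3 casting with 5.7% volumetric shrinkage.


Formula: V_shrink = V_casting * shrinkage_pct / 100
V_shrink = 4527 cm^3 * 5.7 / 100 = 258.0390 cm^3


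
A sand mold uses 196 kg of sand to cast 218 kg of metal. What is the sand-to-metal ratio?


Formula: Sand-to-Metal Ratio = W_sand / W_metal
Ratio = 196 kg / 218 kg = 0.8991

0.8991


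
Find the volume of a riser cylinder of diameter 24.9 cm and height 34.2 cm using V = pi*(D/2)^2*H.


Formula: V = pi * (D/2)^2 * H  (cylinder volume)
Radius = D/2 = 24.9/2 = 12.45 cm
V = pi * 12.45^2 * 34.2 = 16653.8513 cm^3

16653.8513 cm^3


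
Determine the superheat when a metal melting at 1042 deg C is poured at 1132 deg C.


Formula: Superheat = T_pour - T_melt
Superheat = 1132 - 1042 = 90 deg C

Final answer: 90 deg C


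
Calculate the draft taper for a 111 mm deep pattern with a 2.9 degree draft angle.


Formula: taper = depth * tan(draft_angle)
tan(2.9 deg) = 0.0506578
taper = 111 mm * 0.0506578 = 5.6230 mm

Final answer: 5.6230 mm


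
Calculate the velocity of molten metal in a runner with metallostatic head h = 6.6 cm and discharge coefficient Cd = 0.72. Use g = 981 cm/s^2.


Formula: v = Cd * sqrt(2 * g * h)  (Torricelli with discharge coefficient)
2*g*h = 2 * 981 * 6.6 = 12949.2 cm^2/s^2
sqrt(12949.2) = 113.79455 cm/s
v = 0.72 * 113.79455 = 81.9321 cm/s

Final answer: 81.9321 cm/s


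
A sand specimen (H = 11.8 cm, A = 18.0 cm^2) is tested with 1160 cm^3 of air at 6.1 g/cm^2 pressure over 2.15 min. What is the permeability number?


Formula: Permeability Number P = (V * H) / (p * A * t)
Numerator: V * H = 1160 * 11.8 = 13688.0
Denominator: p * A * t = 6.1 * 18.0 * 2.15 = 236.07
P = 13688.0 / 236.07 = 57.9828

Answer: 57.9828


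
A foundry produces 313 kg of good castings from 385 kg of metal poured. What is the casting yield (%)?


Formula: Casting Yield = (W_good / W_total) * 100
Yield = (313 kg / 385 kg) * 100 = 81.2987%


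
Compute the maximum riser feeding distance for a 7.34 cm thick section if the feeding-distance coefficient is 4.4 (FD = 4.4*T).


Formula: FD = 4.4 * T  (riser feeding-distance rule)
FD = 4.4 * 7.34 cm = 32.2960 cm

Answer: 32.2960 cm


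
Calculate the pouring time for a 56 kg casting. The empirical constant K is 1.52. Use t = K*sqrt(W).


Formula: t = K * sqrt(W)
sqrt(W) = sqrt(56) = 7.48331
t = 1.52 * 7.48331 = 11.3746 s

Answer: 11.3746 s


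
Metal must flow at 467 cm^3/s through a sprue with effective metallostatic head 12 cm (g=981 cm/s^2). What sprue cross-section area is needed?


Formula: v = sqrt(2*g*h), A = Q/v
Velocity: v = sqrt(2 * 981 * 12) = sqrt(23544) = 153.4405 cm/s
Sprue area: A = Q / v = 467 / 153.4405 = 3.0435 cm^2

Answer: 3.0435 cm^2


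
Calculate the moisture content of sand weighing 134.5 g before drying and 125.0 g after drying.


Formula: MC = (W_wet - W_dry) / W_wet * 100
Water mass = 134.5 - 125.0 = 9.5 g
MC = 9.5 / 134.5 * 100 = 7.0632%


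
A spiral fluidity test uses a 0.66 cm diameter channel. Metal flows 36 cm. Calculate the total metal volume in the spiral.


Formula: V = pi * (d/2)^2 * L  (cylinder volume)
Radius = 0.66/2 = 0.33 cm
V = pi * 0.33^2 * 36 = 12.3163 cm^3


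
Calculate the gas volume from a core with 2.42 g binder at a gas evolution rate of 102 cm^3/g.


Formula: V_gas = W_binder * gas_evolution_rate
V = 2.42 g * 102 cm^3/g = 246.8400 cm^3

246.8400 cm^3


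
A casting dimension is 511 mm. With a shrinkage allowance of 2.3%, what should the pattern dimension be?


Formula: L_pattern = L_casting * (1 + shrinkage_rate/100)
Shrinkage factor = 1 + 2.3/100 = 1.023
L_pattern = 511 mm * 1.023 = 522.7530 mm


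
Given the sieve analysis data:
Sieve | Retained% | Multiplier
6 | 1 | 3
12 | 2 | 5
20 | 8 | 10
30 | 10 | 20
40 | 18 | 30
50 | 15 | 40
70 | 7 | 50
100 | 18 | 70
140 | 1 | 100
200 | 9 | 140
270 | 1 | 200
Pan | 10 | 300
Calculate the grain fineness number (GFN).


Formula: GFN = sum(pct * multiplier) / sum(pct)
sum(pct * multiplier) = 7603
sum(pct) = 100
GFN = 7603 / 100 = 76.03

Answer: 76.03


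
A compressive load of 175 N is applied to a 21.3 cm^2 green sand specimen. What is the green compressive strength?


Formula: Compressive Strength = Force / Area
Strength = 175 N / 21.3 cm^2 = 8.2160 N/cm^2


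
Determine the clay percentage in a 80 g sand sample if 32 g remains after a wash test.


Formula: Clay% = (W_total - W_washed) / W_total * 100
Clay mass = 80 - 32 = 48 g
Clay% = 48 / 80 * 100 = 60.0000%


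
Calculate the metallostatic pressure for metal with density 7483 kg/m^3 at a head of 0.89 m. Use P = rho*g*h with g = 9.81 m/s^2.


Formula: P = rho * g * h
rho * g = 7483 * 9.81 = 73408.23 N/m^3
P = 73408.23 * 0.89 = 65333.3247 Pa

Final answer: 65333.3247 Pa


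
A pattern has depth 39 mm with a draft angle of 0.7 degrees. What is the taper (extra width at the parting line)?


Formula: taper = depth * tan(draft_angle)
tan(0.7 deg) = 0.0122179
taper = 39 mm * 0.0122179 = 0.4765 mm


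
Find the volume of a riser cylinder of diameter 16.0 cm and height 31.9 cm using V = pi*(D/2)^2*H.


Formula: V = pi * (D/2)^2 * H  (cylinder volume)
Radius = D/2 = 16.0/2 = 8.0 cm
V = pi * 8.0^2 * 31.9 = 6413.8756 cm^3

6413.8756 cm^3


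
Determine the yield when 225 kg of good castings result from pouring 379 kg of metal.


Formula: Casting Yield = (W_good / W_total) * 100
Yield = (225 kg / 379 kg) * 100 = 59.3668%


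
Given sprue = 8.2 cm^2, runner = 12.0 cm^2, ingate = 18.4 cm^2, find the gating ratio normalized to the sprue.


Sprue:Runner:Ingate = 1 : 12.0/8.2 : 18.4/8.2 = 1:1.46:2.24

Answer: 1:1.46:2.24


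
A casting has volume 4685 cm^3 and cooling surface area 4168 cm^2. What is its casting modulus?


Formula: Casting Modulus M = V / A
M = 4685 cm^3 / 4168 cm^2 = 1.1240 cm


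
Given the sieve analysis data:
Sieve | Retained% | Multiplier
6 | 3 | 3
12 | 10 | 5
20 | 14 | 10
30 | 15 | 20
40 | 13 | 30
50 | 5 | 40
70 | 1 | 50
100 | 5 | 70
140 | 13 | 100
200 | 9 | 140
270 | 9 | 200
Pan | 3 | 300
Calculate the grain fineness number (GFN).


Formula: GFN = sum(pct * multiplier) / sum(pct)
sum(pct * multiplier) = 6749
sum(pct) = 100
GFN = 6749 / 100 = 67.49

Final answer: 67.49


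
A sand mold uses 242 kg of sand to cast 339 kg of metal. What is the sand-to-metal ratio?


Formula: Sand-to-Metal Ratio = W_sand / W_metal
Ratio = 242 kg / 339 kg = 0.7139


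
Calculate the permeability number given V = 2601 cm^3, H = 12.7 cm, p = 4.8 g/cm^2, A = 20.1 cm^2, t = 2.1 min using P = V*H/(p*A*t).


Formula: Permeability Number P = (V * H) / (p * A * t)
Numerator: V * H = 2601 * 12.7 = 33032.7
Denominator: p * A * t = 4.8 * 20.1 * 2.1 = 202.608
P = 33032.7 / 202.608 = 163.0375

Final answer: 163.0375


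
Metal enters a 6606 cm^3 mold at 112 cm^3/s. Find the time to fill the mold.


Formula: t_fill = V_mold / Q_flow
t = 6606 cm^3 / 112 cm^3/s = 58.9821 s

58.9821 s


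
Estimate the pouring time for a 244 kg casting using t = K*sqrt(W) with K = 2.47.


Formula: t = K * sqrt(W)
sqrt(W) = sqrt(244) = 15.62050
t = 2.47 * 15.62050 = 38.5826 s

Final answer: 38.5826 s


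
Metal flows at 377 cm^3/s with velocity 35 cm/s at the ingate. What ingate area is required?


Formula: A_ingate = Q / v  (continuity equation)
A = 377 cm^3/s / 35 cm/s = 10.7714 cm^2

Final answer: 10.7714 cm^2


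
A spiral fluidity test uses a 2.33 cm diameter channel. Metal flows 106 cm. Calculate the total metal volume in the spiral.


Formula: V = pi * (d/2)^2 * L  (cylinder volume)
Radius = 2.33/2 = 1.165 cm
V = pi * 1.165^2 * 106 = 451.9679 cm^3


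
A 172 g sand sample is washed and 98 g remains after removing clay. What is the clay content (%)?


Formula: Clay% = (W_total - W_washed) / W_total * 100
Clay mass = 172 - 98 = 74 g
Clay% = 74 / 172 * 100 = 43.0233%


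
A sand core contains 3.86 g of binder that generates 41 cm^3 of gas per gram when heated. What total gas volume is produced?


Formula: V_gas = W_binder * gas_evolution_rate
V = 3.86 g * 41 cm^3/g = 158.2600 cm^3

Final answer: 158.2600 cm^3


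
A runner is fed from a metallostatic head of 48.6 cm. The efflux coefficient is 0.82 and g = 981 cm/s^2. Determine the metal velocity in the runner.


Formula: v = Cd * sqrt(2 * g * h)  (Torricelli with discharge coefficient)
2*g*h = 2 * 981 * 48.6 = 95353.2 cm^2/s^2
sqrt(95353.2) = 308.79313 cm/s
v = 0.82 * 308.79313 = 253.2104 cm/s

Final answer: 253.2104 cm/s


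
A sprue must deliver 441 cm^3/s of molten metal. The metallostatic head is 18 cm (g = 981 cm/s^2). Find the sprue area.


Formula: v = sqrt(2*g*h), A = Q/v
Velocity: v = sqrt(2 * 981 * 18) = sqrt(35316) = 187.9255 cm/s
Sprue area: A = Q / v = 441 / 187.9255 = 2.3467 cm^2

Answer: 2.3467 cm^2


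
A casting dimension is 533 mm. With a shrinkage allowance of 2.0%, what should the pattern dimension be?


Formula: L_pattern = L_casting * (1 + shrinkage_rate/100)
Shrinkage factor = 1 + 2.0/100 = 1.02
L_pattern = 533 mm * 1.02 = 543.6600 mm

Answer: 543.6600 mm


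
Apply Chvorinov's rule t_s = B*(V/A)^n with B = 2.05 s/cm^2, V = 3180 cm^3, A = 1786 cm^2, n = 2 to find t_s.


Formula: t_s = B * (V/A)^n  (Chvorinov's rule, n=2)
Modulus M = V/A = 3180/1786 = 1.780515 cm
M^2 = 1.780515^2 = 3.170234 cm^2
t_s = 2.05 * 3.170234 = 6.4990 s

Answer: 6.4990 s


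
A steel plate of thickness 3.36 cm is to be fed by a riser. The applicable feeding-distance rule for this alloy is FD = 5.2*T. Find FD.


Formula: FD = 5.2 * T  (riser feeding-distance rule)
FD = 5.2 * 3.36 cm = 17.4720 cm

Final answer: 17.4720 cm


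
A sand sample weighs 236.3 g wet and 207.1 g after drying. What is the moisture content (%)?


Formula: MC = (W_wet - W_dry) / W_wet * 100
Water mass = 236.3 - 207.1 = 29.2 g
MC = 29.2 / 236.3 * 100 = 12.3572%

Answer: 12.3572%


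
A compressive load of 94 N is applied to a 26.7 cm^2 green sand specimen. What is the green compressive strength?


Formula: Compressive Strength = Force / Area
Strength = 94 N / 26.7 cm^2 = 3.5206 N/cm^2

3.5206 N/cm^2


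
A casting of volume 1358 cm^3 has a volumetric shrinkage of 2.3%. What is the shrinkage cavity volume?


Formula: V_shrink = V_casting * shrinkage_pct / 100
V_shrink = 1358 cm^3 * 2.3 / 100 = 31.2340 cm^3

Final answer: 31.2340 cm^3


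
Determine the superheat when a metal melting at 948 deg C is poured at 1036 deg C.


Formula: Superheat = T_pour - T_melt
Superheat = 1036 - 948 = 88 deg C

Answer: 88 deg C


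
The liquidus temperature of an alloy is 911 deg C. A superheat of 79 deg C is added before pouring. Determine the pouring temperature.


Formula: T_pour = T_melt + Superheat
T_pour = 911 + 79 = 990 deg C

Answer: 990 deg C


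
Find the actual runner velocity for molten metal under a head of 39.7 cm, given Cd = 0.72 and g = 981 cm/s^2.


Formula: v = Cd * sqrt(2 * g * h)  (Torricelli with discharge coefficient)
2*g*h = 2 * 981 * 39.7 = 77891.4 cm^2/s^2
sqrt(77891.4) = 279.09031 cm/s
v = 0.72 * 279.09031 = 200.9450 cm/s


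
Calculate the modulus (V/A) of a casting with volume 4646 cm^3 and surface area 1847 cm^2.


Formula: Casting Modulus M = V / A
M = 4646 cm^3 / 1847 cm^2 = 2.5154 cm

Answer: 2.5154 cm


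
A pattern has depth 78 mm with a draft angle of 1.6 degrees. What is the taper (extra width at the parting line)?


Formula: taper = depth * tan(draft_angle)
tan(1.6 deg) = 0.0279325
taper = 78 mm * 0.0279325 = 2.1787 mm

Answer: 2.1787 mm


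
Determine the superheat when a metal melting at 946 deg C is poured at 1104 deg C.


Formula: Superheat = T_pour - T_melt
Superheat = 1104 - 946 = 158 deg C

Final answer: 158 deg C


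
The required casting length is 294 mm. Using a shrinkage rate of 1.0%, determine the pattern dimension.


Formula: L_pattern = L_casting * (1 + shrinkage_rate/100)
Shrinkage factor = 1 + 1.0/100 = 1.01
L_pattern = 294 mm * 1.01 = 296.9400 mm

296.9400 mm


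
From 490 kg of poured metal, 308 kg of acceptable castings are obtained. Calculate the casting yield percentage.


Formula: Casting Yield = (W_good / W_total) * 100
Yield = (308 kg / 490 kg) * 100 = 62.8571%

Answer: 62.8571%


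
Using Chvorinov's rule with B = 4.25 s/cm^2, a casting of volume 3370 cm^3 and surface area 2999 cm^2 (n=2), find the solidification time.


Formula: t_s = B * (V/A)^n  (Chvorinov's rule, n=2)
Modulus M = V/A = 3370/2999 = 1.123708 cm
M^2 = 1.123708^2 = 1.262720 cm^2
t_s = 4.25 * 1.262720 = 5.3666 s

Final answer: 5.3666 s


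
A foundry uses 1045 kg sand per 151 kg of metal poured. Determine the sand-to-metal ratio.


Formula: Sand-to-Metal Ratio = W_sand / W_metal
Ratio = 1045 kg / 151 kg = 6.9205


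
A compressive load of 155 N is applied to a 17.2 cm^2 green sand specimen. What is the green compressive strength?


Formula: Compressive Strength = Force / Area
Strength = 155 N / 17.2 cm^2 = 9.0116 N/cm^2

Answer: 9.0116 N/cm^2


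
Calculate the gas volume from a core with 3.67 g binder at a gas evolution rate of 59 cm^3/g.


Formula: V_gas = W_binder * gas_evolution_rate
V = 3.67 g * 59 cm^3/g = 216.5300 cm^3

216.5300 cm^3


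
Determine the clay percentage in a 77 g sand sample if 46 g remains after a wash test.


Formula: Clay% = (W_total - W_washed) / W_total * 100
Clay mass = 77 - 46 = 31 g
Clay% = 31 / 77 * 100 = 40.2597%

40.2597%


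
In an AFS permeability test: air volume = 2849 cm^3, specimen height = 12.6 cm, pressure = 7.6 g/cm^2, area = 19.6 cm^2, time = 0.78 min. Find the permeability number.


Formula: Permeability Number P = (V * H) / (p * A * t)
Numerator: V * H = 2849 * 12.6 = 35897.4
Denominator: p * A * t = 7.6 * 19.6 * 0.78 = 116.1888
P = 35897.4 / 116.1888 = 308.9575


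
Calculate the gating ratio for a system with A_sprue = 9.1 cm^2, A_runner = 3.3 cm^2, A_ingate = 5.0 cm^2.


Sprue:Runner:Ingate = 1 : 3.3/9.1 : 5.0/9.1 = 1:0.36:0.55

Answer: 1:0.36:0.55


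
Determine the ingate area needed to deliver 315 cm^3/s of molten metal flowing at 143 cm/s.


Formula: A_ingate = Q / v  (continuity equation)
A = 315 cm^3/s / 143 cm/s = 2.2028 cm^2


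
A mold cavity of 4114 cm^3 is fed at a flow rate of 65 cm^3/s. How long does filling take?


Formula: t_fill = V_mold / Q_flow
t = 4114 cm^3 / 65 cm^3/s = 63.2923 s


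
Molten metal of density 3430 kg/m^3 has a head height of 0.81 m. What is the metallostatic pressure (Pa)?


Formula: P = rho * g * h
rho * g = 3430 * 9.81 = 33648.3 N/m^3
P = 33648.3 * 0.81 = 27255.1230 Pa

Answer: 27255.1230 Pa


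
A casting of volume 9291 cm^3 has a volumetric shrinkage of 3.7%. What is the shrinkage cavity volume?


Formula: V_shrink = V_casting * shrinkage_pct / 100
V_shrink = 9291 cm^3 * 3.7 / 100 = 343.7670 cm^3


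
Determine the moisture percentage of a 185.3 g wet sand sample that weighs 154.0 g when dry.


Formula: MC = (W_wet - W_dry) / W_wet * 100
Water mass = 185.3 - 154.0 = 31.3 g
MC = 31.3 / 185.3 * 100 = 16.8915%

16.8915%


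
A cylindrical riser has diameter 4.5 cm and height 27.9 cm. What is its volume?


Formula: V = pi * (D/2)^2 * H  (cylinder volume)
Radius = D/2 = 4.5/2 = 2.25 cm
V = pi * 2.25^2 * 27.9 = 443.7303 cm^3

Final answer: 443.7303 cm^3


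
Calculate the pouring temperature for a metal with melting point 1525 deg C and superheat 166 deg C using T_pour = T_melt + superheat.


Formula: T_pour = T_melt + Superheat
T_pour = 1525 + 166 = 1691 deg C

1691 deg C


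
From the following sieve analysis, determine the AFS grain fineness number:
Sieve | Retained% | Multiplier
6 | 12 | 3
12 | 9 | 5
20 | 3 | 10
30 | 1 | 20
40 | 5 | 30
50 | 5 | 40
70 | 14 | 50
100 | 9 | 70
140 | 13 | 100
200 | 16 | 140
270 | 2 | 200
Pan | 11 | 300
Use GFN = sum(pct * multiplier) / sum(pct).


Formula: GFN = sum(pct * multiplier) / sum(pct)
sum(pct * multiplier) = 9051
sum(pct) = 100
GFN = 9051 / 100 = 90.51

Answer: 90.51


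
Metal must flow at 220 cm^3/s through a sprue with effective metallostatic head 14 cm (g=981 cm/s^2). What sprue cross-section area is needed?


Formula: v = sqrt(2*g*h), A = Q/v
Velocity: v = sqrt(2 * 981 * 14) = sqrt(27468) = 165.7347 cm/s
Sprue area: A = Q / v = 220 / 165.7347 = 1.3274 cm^2


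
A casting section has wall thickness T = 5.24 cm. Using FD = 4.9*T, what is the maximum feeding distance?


Formula: FD = 4.9 * T  (riser feeding-distance rule)
FD = 4.9 * 5.24 cm = 25.6760 cm

Final answer: 25.6760 cm
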